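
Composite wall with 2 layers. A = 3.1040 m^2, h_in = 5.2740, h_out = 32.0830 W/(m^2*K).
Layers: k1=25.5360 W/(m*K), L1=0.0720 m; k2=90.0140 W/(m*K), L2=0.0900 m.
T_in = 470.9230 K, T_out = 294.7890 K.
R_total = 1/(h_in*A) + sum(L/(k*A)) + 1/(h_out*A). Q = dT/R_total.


R_conv_in = 1/(5.2740*3.1040) = 0.0611
R_1 = 0.0720/(25.5360*3.1040) = 0.0009
R_2 = 0.0900/(90.0140*3.1040) = 0.0003
R_conv_out = 1/(32.0830*3.1040) = 0.0100
R_total = 0.0724 K/W
Q = 176.1340 / 0.0724 = 2434.2160 W

R_total = 0.0724 K/W, Q = 2434.2160 W


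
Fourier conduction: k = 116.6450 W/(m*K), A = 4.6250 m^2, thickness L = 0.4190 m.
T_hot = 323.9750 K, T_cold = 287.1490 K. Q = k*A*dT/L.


dT = 36.8260 K
Q = 116.6450 * 4.6250 * 36.8260 / 0.4190 = 47415.2877 W

47415.2877 W


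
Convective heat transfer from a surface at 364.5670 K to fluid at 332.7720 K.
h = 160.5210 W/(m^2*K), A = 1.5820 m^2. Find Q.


dT = 31.7950 K
Q = 160.5210 * 1.5820 * 31.7950 = 8074.1565 W

8074.1565 W


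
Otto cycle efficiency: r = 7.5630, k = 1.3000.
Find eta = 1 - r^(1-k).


r^(k-1) = 1.8349
eta = 1 - 1/1.8349 = 0.4550 = 45.5006%

45.5006%


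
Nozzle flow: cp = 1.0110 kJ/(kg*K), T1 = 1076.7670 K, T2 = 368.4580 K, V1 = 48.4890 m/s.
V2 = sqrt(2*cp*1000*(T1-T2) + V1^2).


dT = 708.3090 K
2*cp*1000*dT = 1432200.7980
V1^2 = 2351.1831
V2 = sqrt(1434551.9811) = 1197.7278 m/s

1197.7278 m/s


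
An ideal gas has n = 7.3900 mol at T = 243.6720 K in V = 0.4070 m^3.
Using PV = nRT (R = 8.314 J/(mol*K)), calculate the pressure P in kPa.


P = nRT/V = 7.3900 * 8.314 * 243.6720 / 0.4070
= 14971.3198 / 0.4070 = 36784.5695 Pa = 36.7846 kPa

36.7846 kPa


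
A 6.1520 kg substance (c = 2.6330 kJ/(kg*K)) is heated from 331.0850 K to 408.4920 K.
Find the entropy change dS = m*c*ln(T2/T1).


T2/T1 = 1.2338
ln(T2/T1) = 0.2101
dS = 6.1520 * 2.6330 * 0.2101 = 3.4032 kJ/K

3.4032 kJ/K


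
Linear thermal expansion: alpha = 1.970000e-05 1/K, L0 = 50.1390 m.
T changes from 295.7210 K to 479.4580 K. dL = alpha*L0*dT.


dT = 183.7370 K
dL = 1.970000e-05 * 50.1390 * 183.7370 = 0.181484 m
L_final = 50.320484 m

dL = 0.181484 m


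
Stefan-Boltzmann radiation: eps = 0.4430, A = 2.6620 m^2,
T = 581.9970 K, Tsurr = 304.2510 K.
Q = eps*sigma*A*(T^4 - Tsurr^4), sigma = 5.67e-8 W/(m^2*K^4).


T^4 = 1.1473e+11
Tsurr^4 = 8.5690e+09
Q = 0.4430 * 5.67e-8 * 2.6620 * 1.0616e+11 = 7098.4982 W

7098.4982 W


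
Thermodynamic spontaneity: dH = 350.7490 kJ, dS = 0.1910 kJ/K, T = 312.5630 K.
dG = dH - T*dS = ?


T*dS = 312.5630 * 0.1910 = 59.6995 kJ
dG = 350.7490 - 59.6995 = 291.0495 kJ (non-spontaneous)

dG = 291.0495 kJ, non-spontaneous


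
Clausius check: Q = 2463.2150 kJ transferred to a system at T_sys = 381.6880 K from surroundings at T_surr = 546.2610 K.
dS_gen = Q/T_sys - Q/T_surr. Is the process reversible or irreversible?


dS_sys = 2463.2150/381.6880 = 6.4535 kJ/K
dS_surr = -2463.2150/546.2610 = -4.5092 kJ/K
dS_gen = 6.4535 - 4.5092 = 1.9443 kJ/K (irreversible)

dS_gen = 1.9443 kJ/K, irreversible


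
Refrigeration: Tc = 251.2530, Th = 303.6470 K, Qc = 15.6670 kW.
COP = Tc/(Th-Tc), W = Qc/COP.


COP = 251.2530 / 52.3940 = 4.7955
W = 15.6670 / 4.7955 = 3.2671 kW

COP = 4.7955, W = 3.2671 kW


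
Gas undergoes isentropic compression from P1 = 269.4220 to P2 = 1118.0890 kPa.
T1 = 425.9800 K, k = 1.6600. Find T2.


(k-1)/k = 0.3976
(P2/P1)^exp = 1.7609
T2 = 425.9800 * 1.7609 = 750.0967 K

750.0967 K


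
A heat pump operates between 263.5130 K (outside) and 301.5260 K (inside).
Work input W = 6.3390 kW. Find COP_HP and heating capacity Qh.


COP = 301.5260 / 38.0130 = 7.9322
Qh = 7.9322 * 6.3390 = 50.2821 kW

COP = 7.9322, Qh = 50.2821 kW


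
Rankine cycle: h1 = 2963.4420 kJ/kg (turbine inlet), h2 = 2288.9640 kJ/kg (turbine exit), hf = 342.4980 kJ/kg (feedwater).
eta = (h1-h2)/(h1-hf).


W = 674.4780 kJ/kg
Q_in = 2620.9440 kJ/kg
eta = 0.2573 = 25.7342%

eta = 25.7342%


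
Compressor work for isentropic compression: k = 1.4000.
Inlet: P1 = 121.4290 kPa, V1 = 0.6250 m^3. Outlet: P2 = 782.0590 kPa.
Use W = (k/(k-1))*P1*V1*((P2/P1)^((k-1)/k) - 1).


(k-1)/k = 0.2857
(P2/P1)^exp = 1.7026
W = 3.5000 * 121.4290 * 0.6250 * (1.7026 - 1) = 186.6356 kJ

186.6356 kJ


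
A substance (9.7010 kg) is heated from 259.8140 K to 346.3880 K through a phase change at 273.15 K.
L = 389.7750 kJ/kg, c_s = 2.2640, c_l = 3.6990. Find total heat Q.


Q1 (sensible, solid) = 9.7010 * 2.2640 * 13.3360 = 292.8994 kJ
Q2 (latent) = 9.7010 * 389.7750 = 3781.2073 kJ
Q3 (sensible, liquid) = 9.7010 * 3.6990 * 73.2380 = 2628.0723 kJ
Q_total = 6702.1790 kJ

6702.1790 kJ


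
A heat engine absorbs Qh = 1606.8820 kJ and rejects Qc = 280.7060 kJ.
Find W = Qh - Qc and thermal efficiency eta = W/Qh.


W = 1606.8820 - 280.7060 = 1326.1760 kJ
eta = 1326.1760 / 1606.8820 = 0.8253 = 82.5310%

W = 1326.1760 kJ, eta = 82.5310%


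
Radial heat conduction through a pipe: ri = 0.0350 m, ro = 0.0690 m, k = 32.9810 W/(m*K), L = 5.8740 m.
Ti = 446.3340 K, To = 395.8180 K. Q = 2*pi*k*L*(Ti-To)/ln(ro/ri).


dT = 50.5160 K
ln(ro/ri) = 0.6788
Q = 2*pi*32.9810*5.8740*50.5160 / 0.6788 = 90592.3113 W

90592.3113 W


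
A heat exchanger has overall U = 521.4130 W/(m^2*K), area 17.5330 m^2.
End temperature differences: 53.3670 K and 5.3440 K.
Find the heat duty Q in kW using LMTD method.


LMTD = 20.8685 K
Q = 521.4130 * 17.5330 * 20.8685 = 190778.5685 W = 190.7786 kW

190.7786 kW


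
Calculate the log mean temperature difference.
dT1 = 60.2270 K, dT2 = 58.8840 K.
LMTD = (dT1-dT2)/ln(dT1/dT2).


dT1/dT2 = 1.0228
ln(dT1/dT2) = 0.0226
LMTD = 1.3430 / 0.0226 = 59.5530 K

59.5530 K


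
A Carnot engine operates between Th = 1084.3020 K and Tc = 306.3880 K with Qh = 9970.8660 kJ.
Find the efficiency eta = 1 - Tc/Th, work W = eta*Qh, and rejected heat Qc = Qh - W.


eta = 1 - 306.3880/1084.3020 = 0.7174
W = 0.7174 * 9970.8660 = 7153.4280 kJ
Qc = 9970.8660 - 7153.4280 = 2817.4380 kJ

eta = 71.7433%, W = 7153.4280 kJ, Qc = 2817.4380 kJ


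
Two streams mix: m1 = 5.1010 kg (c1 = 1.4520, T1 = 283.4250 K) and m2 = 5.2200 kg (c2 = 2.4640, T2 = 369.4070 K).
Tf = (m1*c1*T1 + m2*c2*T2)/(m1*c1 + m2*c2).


num = 6850.5727
den = 20.2687
Tf = 337.9872 K

337.9872 K


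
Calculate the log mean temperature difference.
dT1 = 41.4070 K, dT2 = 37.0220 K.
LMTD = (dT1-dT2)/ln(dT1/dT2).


dT1/dT2 = 1.1184
ln(dT1/dT2) = 0.1119
LMTD = 4.3850 / 0.1119 = 39.1736 K

39.1736 K


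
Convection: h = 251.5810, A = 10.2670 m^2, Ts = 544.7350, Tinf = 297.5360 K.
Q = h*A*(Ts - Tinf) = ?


dT = 247.1990 K
Q = 251.5810 * 10.2670 * 247.1990 = 638510.5988 W

638510.5988 W


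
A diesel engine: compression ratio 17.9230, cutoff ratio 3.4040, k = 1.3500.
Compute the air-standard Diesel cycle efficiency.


r^(k-1) = 2.7460
rc^k = 5.2262
eta = 0.5258 = 52.5771%

52.5771%


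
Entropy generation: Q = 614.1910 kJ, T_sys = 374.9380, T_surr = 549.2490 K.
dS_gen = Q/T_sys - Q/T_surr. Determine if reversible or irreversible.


dS_sys = 614.1910/374.9380 = 1.6381 kJ/K
dS_surr = -614.1910/549.2490 = -1.1182 kJ/K
dS_gen = 1.6381 - 1.1182 = 0.5199 kJ/K (irreversible)

dS_gen = 0.5199 kJ/K, irreversible


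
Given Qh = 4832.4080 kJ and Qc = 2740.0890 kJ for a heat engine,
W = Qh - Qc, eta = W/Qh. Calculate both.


W = 4832.4080 - 2740.0890 = 2092.3190 kJ
eta = 2092.3190 / 4832.4080 = 0.4330 = 43.2976%

W = 2092.3190 kJ, eta = 43.2976%


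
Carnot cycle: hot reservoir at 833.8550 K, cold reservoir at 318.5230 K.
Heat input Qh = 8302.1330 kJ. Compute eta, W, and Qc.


eta = 1 - 318.5230/833.8550 = 0.6180
W = 0.6180 * 8302.1330 = 5130.8139 kJ
Qc = 8302.1330 - 5130.8139 = 3171.3191 kJ

eta = 61.8012%, W = 5130.8139 kJ, Qc = 3171.3191 kJ


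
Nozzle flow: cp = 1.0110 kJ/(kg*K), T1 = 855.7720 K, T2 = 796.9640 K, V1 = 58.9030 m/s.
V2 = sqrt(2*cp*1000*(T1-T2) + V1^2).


dT = 58.8080 K
2*cp*1000*dT = 118909.7760
V1^2 = 3469.5634
V2 = sqrt(122379.3394) = 349.8276 m/s

349.8276 m/s


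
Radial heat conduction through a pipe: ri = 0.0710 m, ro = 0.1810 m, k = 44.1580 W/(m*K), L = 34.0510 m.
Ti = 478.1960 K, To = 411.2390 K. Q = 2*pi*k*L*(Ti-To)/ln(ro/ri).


dT = 66.9570 K
ln(ro/ri) = 0.9358
Q = 2*pi*44.1580*34.0510*66.9570 / 0.9358 = 675964.8592 W

675964.8592 W


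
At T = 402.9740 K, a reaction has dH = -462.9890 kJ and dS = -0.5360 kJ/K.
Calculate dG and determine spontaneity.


T*dS = 402.9740 * -0.5360 = -215.9941 kJ
dG = -462.9890 + 215.9941 = -246.9949 kJ (spontaneous)

dG = -246.9949 kJ, spontaneous


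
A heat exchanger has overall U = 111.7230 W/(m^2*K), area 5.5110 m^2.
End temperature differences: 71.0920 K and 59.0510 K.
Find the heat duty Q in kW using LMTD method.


LMTD = 64.8854 K
Q = 111.7230 * 5.5110 * 64.8854 = 39950.2942 W = 39.9503 kW

39.9503 kW


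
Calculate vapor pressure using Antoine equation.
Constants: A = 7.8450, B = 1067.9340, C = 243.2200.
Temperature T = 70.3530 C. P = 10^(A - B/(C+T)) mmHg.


C+T = 313.5730
B/(C+T) = 3.4057
log10(P) = 7.8450 - 3.4057 = 4.4393
P = 10^4.4393 = 27498.2461 mmHg

27498.2461 mmHg


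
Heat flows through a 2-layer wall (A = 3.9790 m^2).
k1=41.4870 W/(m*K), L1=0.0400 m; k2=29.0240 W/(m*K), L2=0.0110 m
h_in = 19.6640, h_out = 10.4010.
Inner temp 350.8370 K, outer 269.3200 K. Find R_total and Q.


R_conv_in = 1/(19.6640*3.9790) = 0.0128
R_1 = 0.0400/(41.4870*3.9790) = 0.0002
R_2 = 0.0110/(29.0240*3.9790) = 9.5249e-05
R_conv_out = 1/(10.4010*3.9790) = 0.0242
R_total = 0.0373 K/W
Q = 81.5170 / 0.0373 = 2186.5413 W

R_total = 0.0373 K/W, Q = 2186.5413 W


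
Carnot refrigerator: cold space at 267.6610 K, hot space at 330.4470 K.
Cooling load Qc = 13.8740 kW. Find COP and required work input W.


COP = 267.6610 / 62.7860 = 4.2631
W = 13.8740 / 4.2631 = 3.2545 kW

COP = 4.2631, W = 3.2545 kW


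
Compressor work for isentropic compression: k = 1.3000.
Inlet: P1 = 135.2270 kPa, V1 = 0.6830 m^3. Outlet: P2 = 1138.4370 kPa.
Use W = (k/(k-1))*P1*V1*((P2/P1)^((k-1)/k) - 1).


(k-1)/k = 0.2308
(P2/P1)^exp = 1.6350
W = 4.3333 * 135.2270 * 0.6830 * (1.6350 - 1) = 254.1447 kJ

254.1447 kJ


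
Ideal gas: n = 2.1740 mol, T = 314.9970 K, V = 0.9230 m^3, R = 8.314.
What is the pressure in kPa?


P = nRT/V = 2.1740 * 8.314 * 314.9970 / 0.9230
= 5693.4561 / 0.9230 = 6168.4248 Pa = 6.1684 kPa

6.1684 kPa


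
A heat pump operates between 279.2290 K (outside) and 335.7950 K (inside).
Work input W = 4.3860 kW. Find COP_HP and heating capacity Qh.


COP = 335.7950 / 56.5660 = 5.9363
Qh = 5.9363 * 4.3860 = 26.0368 kW

COP = 5.9363, Qh = 26.0368 kW


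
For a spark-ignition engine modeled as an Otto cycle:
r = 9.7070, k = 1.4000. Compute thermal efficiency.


r^(k-1) = 2.4822
eta = 1 - 1/2.4822 = 0.5971 = 59.7129%

59.7129%


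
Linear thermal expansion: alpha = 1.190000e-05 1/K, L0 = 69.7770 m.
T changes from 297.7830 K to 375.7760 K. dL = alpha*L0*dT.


dT = 77.9930 K
dL = 1.190000e-05 * 69.7770 * 77.9930 = 0.064761 m
L_final = 69.841761 m

dL = 0.064761 m


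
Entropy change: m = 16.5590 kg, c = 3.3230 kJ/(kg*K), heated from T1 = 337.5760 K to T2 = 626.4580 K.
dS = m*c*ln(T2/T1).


T2/T1 = 1.8558
ln(T2/T1) = 0.6183
dS = 16.5590 * 3.3230 * 0.6183 = 34.0218 kJ/K

34.0218 kJ/K


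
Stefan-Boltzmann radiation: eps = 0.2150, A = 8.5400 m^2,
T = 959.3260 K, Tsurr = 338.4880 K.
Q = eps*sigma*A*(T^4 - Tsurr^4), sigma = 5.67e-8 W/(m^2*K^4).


T^4 = 8.4696e+11
Tsurr^4 = 1.3127e+10
Q = 0.2150 * 5.67e-8 * 8.5400 * 8.3384e+11 = 86808.1177 W

86808.1177 W


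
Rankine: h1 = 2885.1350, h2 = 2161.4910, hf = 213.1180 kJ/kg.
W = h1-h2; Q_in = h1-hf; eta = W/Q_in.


W = 723.6440 kJ/kg
Q_in = 2672.0170 kJ/kg
eta = 0.2708 = 27.0823%

eta = 27.0823%


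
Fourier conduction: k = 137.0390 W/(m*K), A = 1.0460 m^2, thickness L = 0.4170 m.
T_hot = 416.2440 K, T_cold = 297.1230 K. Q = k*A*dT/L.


dT = 119.1210 K
Q = 137.0390 * 1.0460 * 119.1210 / 0.4170 = 40947.5707 W

40947.5707 W


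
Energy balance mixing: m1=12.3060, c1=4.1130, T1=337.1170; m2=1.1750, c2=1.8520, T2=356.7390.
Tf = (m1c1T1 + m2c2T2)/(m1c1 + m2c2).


num = 17839.3344
den = 52.7907
Tf = 337.9258 K

337.9258 K


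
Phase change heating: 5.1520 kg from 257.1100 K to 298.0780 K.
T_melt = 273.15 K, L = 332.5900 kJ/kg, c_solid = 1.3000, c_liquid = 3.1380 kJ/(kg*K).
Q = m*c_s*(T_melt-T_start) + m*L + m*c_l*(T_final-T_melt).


Q1 (sensible, solid) = 5.1520 * 1.3000 * 16.0400 = 107.4295 kJ
Q2 (latent) = 5.1520 * 332.5900 = 1713.5037 kJ
Q3 (sensible, liquid) = 5.1520 * 3.1380 * 24.9280 = 403.0104 kJ
Q_total = 2223.9436 kJ

2223.9436 kJ


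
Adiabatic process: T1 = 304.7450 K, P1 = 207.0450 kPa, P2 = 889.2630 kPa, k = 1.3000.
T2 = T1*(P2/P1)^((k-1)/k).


(k-1)/k = 0.2308
(P2/P1)^exp = 1.3998
T2 = 304.7450 * 1.3998 = 426.5850 K

426.5850 K


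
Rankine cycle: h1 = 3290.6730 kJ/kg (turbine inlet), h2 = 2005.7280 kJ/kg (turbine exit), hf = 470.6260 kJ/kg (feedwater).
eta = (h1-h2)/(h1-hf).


W = 1284.9450 kJ/kg
Q_in = 2820.0470 kJ/kg
eta = 0.4556 = 45.5647%

eta = 45.5647%


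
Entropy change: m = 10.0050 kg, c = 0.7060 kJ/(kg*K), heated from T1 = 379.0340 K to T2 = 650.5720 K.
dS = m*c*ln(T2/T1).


T2/T1 = 1.7164
ln(T2/T1) = 0.5402
dS = 10.0050 * 0.7060 * 0.5402 = 3.8159 kJ/K

3.8159 kJ/K


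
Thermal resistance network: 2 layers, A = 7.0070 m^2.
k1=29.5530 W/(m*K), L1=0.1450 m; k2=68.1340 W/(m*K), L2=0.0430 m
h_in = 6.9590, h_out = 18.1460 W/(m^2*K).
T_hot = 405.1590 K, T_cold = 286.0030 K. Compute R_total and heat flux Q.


R_conv_in = 1/(6.9590*7.0070) = 0.0205
R_1 = 0.1450/(29.5530*7.0070) = 0.0007
R_2 = 0.0430/(68.1340*7.0070) = 9.0068e-05
R_conv_out = 1/(18.1460*7.0070) = 0.0079
R_total = 0.0292 K/W
Q = 119.1560 / 0.0292 = 4085.8666 W

R_total = 0.0292 K/W, Q = 4085.8666 W


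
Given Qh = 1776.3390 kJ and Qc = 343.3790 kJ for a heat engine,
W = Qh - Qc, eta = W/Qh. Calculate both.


W = 1776.3390 - 343.3790 = 1432.9600 kJ
eta = 1432.9600 / 1776.3390 = 0.8067 = 80.6693%

W = 1432.9600 kJ, eta = 80.6693%


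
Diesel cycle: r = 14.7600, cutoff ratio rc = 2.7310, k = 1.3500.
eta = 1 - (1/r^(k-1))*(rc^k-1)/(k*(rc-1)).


r^(k-1) = 2.5655
rc^k = 3.8818
eta = 0.5193 = 51.9322%

51.9322%


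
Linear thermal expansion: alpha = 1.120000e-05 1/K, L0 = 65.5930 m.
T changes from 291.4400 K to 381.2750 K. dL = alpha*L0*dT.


dT = 89.8350 K
dL = 1.120000e-05 * 65.5930 * 89.8350 = 0.065997 m
L_final = 65.658997 m

dL = 0.065997 m


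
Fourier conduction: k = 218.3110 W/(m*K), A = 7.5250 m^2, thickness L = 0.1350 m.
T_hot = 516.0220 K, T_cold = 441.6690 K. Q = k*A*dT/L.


dT = 74.3530 K
Q = 218.3110 * 7.5250 * 74.3530 / 0.1350 = 904788.0394 W

904788.0394 W


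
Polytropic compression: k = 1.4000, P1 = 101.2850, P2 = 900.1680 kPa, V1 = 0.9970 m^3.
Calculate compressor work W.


(k-1)/k = 0.2857
(P2/P1)^exp = 1.8667
W = 3.5000 * 101.2850 * 0.9970 * (1.8667 - 1) = 306.3289 kJ

306.3289 kJ


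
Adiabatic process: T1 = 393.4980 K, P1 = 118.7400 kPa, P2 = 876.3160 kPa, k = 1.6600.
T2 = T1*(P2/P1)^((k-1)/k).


(k-1)/k = 0.3976
(P2/P1)^exp = 2.2138
T2 = 393.4980 * 2.2138 = 871.1166 K

871.1166 K


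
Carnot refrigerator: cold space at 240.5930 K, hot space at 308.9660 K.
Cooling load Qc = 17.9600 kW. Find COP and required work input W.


COP = 240.5930 / 68.3730 = 3.5188
W = 17.9600 / 3.5188 = 5.1040 kW

COP = 3.5188, W = 5.1040 kW


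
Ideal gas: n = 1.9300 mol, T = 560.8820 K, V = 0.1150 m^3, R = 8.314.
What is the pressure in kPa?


P = nRT/V = 1.9300 * 8.314 * 560.8820 / 0.1150
= 8999.9238 / 0.1150 = 78260.2069 Pa = 78.2602 kPa

78.2602 kPa


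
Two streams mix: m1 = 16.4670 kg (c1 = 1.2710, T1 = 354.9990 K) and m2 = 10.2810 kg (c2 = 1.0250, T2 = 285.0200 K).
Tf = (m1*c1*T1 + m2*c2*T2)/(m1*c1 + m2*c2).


num = 10433.5197
den = 31.4676
Tf = 331.5641 K

331.5641 K


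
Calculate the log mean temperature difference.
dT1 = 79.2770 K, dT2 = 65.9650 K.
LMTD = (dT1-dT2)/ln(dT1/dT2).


dT1/dT2 = 1.2018
ln(dT1/dT2) = 0.1838
LMTD = 13.3120 / 0.1838 = 72.4172 K

72.4172 K


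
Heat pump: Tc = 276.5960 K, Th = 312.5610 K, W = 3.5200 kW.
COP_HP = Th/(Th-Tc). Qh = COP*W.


COP = 312.5610 / 35.9650 = 8.6907
Qh = 8.6907 * 3.5200 = 30.5913 kW

COP = 8.6907, Qh = 30.5913 kW


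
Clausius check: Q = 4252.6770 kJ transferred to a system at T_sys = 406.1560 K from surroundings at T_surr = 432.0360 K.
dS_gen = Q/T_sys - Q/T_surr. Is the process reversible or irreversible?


dS_sys = 4252.6770/406.1560 = 10.4706 kJ/K
dS_surr = -4252.6770/432.0360 = -9.8433 kJ/K
dS_gen = 10.4706 - 9.8433 = 0.6272 kJ/K (irreversible)

dS_gen = 0.6272 kJ/K, irreversible


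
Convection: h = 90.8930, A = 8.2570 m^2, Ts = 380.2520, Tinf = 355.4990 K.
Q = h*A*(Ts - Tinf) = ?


dT = 24.7530 K
Q = 90.8930 * 8.2570 * 24.7530 = 18577.2132 W

18577.2132 W


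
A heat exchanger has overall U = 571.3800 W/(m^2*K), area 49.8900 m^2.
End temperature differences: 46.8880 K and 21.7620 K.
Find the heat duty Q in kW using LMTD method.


LMTD = 32.7333 K
Q = 571.3800 * 49.8900 * 32.7333 = 933101.6057 W = 933.1016 kW

933.1016 kW


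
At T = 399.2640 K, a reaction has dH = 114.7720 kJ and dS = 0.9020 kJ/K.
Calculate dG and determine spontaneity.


T*dS = 399.2640 * 0.9020 = 360.1361 kJ
dG = 114.7720 - 360.1361 = -245.3641 kJ (spontaneous)

dG = -245.3641 kJ, spontaneous


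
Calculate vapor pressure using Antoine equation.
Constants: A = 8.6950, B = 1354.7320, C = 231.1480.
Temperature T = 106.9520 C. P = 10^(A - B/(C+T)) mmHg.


C+T = 338.1000
B/(C+T) = 4.0069
log10(P) = 8.6950 - 4.0069 = 4.6881
P = 10^4.6881 = 48764.3716 mmHg

48764.3716 mmHg


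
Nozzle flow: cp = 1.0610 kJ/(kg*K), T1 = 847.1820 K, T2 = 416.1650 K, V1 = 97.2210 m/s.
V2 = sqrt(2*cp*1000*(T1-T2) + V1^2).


dT = 431.0170 K
2*cp*1000*dT = 914618.0740
V1^2 = 9451.9228
V2 = sqrt(924069.9968) = 961.2856 m/s

961.2856 m/s


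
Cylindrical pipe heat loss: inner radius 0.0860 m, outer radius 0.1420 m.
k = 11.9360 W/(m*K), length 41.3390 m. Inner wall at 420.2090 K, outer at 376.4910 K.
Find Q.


dT = 43.7180 K
ln(ro/ri) = 0.5015
Q = 2*pi*11.9360*41.3390*43.7180 / 0.5015 = 270274.7787 W

270274.7787 W


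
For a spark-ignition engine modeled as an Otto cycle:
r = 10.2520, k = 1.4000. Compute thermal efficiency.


r^(k-1) = 2.5370
eta = 1 - 1/2.5370 = 0.6058 = 60.5836%

60.5836%


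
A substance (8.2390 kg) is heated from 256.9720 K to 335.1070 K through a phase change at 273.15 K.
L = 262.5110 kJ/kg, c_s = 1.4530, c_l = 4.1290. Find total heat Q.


Q1 (sensible, solid) = 8.2390 * 1.4530 * 16.1780 = 193.6712 kJ
Q2 (latent) = 8.2390 * 262.5110 = 2162.8281 kJ
Q3 (sensible, liquid) = 8.2390 * 4.1290 * 61.9570 = 2107.7047 kJ
Q_total = 4464.2040 kJ

4464.2040 kJ


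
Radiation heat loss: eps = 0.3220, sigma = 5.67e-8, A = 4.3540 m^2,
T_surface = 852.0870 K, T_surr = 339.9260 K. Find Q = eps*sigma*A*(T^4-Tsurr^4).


T^4 = 5.2715e+11
Tsurr^4 = 1.3352e+10
Q = 0.3220 * 5.67e-8 * 4.3540 * 5.1380e+11 = 40843.3711 W

40843.3711 W


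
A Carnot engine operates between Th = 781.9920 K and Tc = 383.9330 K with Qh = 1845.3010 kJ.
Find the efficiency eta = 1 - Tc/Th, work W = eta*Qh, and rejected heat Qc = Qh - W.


eta = 1 - 383.9330/781.9920 = 0.5090
W = 0.5090 * 1845.3010 = 939.3174 kJ
Qc = 1845.3010 - 939.3174 = 905.9836 kJ

eta = 50.9032%, W = 939.3174 kJ, Qc = 905.9836 kJ


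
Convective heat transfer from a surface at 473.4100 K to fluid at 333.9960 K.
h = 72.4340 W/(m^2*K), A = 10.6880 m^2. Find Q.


dT = 139.4140 K
Q = 72.4340 * 10.6880 * 139.4140 = 107930.7766 W

107930.7766 W


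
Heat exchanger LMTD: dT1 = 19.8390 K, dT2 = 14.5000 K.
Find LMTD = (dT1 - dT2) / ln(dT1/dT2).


dT1/dT2 = 1.3682
ln(dT1/dT2) = 0.3135
LMTD = 5.3390 / 0.3135 = 17.0302 K

17.0302 K


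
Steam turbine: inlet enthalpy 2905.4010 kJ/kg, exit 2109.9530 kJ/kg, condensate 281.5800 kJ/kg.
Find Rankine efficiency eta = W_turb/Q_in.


W = 795.4480 kJ/kg
Q_in = 2623.8210 kJ/kg
eta = 0.3032 = 30.3164%

eta = 30.3164%


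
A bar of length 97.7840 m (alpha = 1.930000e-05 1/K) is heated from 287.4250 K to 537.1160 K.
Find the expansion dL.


dT = 249.6910 K
dL = 1.930000e-05 * 97.7840 * 249.6910 = 0.471225 m
L_final = 98.255225 m

dL = 0.471225 m


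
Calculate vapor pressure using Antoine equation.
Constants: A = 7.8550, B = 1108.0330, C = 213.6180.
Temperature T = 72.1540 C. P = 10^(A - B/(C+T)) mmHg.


C+T = 285.7720
B/(C+T) = 3.8773
log10(P) = 7.8550 - 3.8773 = 3.9777
P = 10^3.9777 = 9498.7776 mmHg

9498.7776 mmHg


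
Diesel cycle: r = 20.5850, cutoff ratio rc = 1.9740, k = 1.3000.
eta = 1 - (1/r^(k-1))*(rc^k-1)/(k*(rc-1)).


r^(k-1) = 2.4778
rc^k = 2.4208
eta = 0.5472 = 54.7152%

54.7152%


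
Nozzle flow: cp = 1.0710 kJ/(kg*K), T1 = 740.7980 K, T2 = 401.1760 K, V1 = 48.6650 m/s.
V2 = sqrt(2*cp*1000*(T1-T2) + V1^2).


dT = 339.6220 K
2*cp*1000*dT = 727470.3240
V1^2 = 2368.2822
V2 = sqrt(729838.6062) = 854.3059 m/s

854.3059 m/s


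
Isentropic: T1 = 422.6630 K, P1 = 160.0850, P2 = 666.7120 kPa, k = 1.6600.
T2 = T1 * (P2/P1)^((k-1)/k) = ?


(k-1)/k = 0.3976
(P2/P1)^exp = 1.7634
T2 = 422.6630 * 1.7634 = 745.3089 K

745.3089 K


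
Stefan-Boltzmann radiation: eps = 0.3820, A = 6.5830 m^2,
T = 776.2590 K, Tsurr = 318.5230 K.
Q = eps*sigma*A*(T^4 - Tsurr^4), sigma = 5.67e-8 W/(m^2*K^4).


T^4 = 3.6310e+11
Tsurr^4 = 1.0294e+10
Q = 0.3820 * 5.67e-8 * 6.5830 * 3.5281e+11 = 50304.5428 W

50304.5428 W


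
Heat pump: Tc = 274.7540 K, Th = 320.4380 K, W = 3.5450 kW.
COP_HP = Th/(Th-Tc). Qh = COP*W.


COP = 320.4380 / 45.6840 = 7.0142
Qh = 7.0142 * 3.5450 = 24.8654 kW

COP = 7.0142, Qh = 24.8654 kW


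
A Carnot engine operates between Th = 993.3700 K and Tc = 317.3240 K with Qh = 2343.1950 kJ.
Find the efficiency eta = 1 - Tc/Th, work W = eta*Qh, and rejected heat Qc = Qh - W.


eta = 1 - 317.3240/993.3700 = 0.6806
W = 0.6806 * 2343.1950 = 1594.6803 kJ
Qc = 2343.1950 - 1594.6803 = 748.5147 kJ

eta = 68.0558%, W = 1594.6803 kJ, Qc = 748.5147 kJ


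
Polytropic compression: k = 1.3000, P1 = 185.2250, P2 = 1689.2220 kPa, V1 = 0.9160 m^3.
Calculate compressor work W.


(k-1)/k = 0.2308
(P2/P1)^exp = 1.6655
W = 4.3333 * 185.2250 * 0.9160 * (1.6655 - 1) = 489.2630 kJ

489.2630 kJ


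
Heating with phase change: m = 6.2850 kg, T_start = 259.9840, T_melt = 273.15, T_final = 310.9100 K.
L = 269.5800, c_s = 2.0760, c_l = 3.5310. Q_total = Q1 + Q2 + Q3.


Q1 (sensible, solid) = 6.2850 * 2.0760 * 13.1660 = 171.7855 kJ
Q2 (latent) = 6.2850 * 269.5800 = 1694.3103 kJ
Q3 (sensible, liquid) = 6.2850 * 3.5310 * 37.7600 = 837.9826 kJ
Q_total = 2704.0784 kJ

2704.0784 kJ


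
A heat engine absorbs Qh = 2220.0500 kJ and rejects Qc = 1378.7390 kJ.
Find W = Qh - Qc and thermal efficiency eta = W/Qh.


W = 2220.0500 - 1378.7390 = 841.3110 kJ
eta = 841.3110 / 2220.0500 = 0.3790 = 37.8960%

W = 841.3110 kJ, eta = 37.8960%


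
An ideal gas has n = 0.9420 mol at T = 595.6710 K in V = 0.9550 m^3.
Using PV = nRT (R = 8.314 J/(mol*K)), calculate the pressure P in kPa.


P = nRT/V = 0.9420 * 8.314 * 595.6710 / 0.9550
= 4665.1690 / 0.9550 = 4884.9937 Pa = 4.8850 kPa

4.8850 kPa


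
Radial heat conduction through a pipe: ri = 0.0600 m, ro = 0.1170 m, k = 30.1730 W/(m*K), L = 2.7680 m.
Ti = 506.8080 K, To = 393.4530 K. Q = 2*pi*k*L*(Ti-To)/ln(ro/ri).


dT = 113.3550 K
ln(ro/ri) = 0.6678
Q = 2*pi*30.1730*2.7680*113.3550 / 0.6678 = 89071.6735 W

89071.6735 W


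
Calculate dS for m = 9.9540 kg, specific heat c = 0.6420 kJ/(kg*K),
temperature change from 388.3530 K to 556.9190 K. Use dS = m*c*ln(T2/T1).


T2/T1 = 1.4341
ln(T2/T1) = 0.3605
dS = 9.9540 * 0.6420 * 0.3605 = 2.3038 kJ/K

2.3038 kJ/K


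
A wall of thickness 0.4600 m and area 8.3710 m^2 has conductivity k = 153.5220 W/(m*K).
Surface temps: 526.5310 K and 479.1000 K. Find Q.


dT = 47.4310 K
Q = 153.5220 * 8.3710 * 47.4310 / 0.4600 = 132511.1463 W

132511.1463 W


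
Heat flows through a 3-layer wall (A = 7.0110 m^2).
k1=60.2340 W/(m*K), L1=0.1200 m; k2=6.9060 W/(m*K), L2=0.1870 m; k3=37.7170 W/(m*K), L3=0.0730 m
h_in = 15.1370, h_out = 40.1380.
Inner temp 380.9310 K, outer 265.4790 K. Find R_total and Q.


R_conv_in = 1/(15.1370*7.0110) = 0.0094
R_1 = 0.1200/(60.2340*7.0110) = 0.0003
R_2 = 0.1870/(6.9060*7.0110) = 0.0039
R_3 = 0.0730/(37.7170*7.0110) = 0.0003
R_conv_out = 1/(40.1380*7.0110) = 0.0036
R_total = 0.0174 K/W
Q = 115.4520 / 0.0174 = 6635.6328 W

R_total = 0.0174 K/W, Q = 6635.6328 W


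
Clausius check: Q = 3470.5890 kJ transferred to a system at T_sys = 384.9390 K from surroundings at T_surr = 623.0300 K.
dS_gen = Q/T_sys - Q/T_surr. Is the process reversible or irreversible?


dS_sys = 3470.5890/384.9390 = 9.0159 kJ/K
dS_surr = -3470.5890/623.0300 = -5.5705 kJ/K
dS_gen = 9.0159 - 5.5705 = 3.4454 kJ/K (irreversible)

dS_gen = 3.4454 kJ/K, irreversible


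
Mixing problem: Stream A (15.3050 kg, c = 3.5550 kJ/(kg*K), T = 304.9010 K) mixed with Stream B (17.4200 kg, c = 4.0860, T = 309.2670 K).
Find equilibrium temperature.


num = 38602.4860
den = 125.5874
Tf = 307.3755 K

307.3755 K


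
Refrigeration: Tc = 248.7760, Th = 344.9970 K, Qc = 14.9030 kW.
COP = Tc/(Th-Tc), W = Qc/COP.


COP = 248.7760 / 96.2210 = 2.5855
W = 14.9030 / 2.5855 = 5.7641 kW

COP = 2.5855, W = 5.7641 kW


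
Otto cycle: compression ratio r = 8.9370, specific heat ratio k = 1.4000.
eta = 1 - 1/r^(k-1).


r^(k-1) = 2.4015
eta = 1 - 1/2.4015 = 0.5836 = 58.3588%

58.3588%


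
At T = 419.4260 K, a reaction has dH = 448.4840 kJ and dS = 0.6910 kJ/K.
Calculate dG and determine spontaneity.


T*dS = 419.4260 * 0.6910 = 289.8234 kJ
dG = 448.4840 - 289.8234 = 158.6606 kJ (non-spontaneous)

dG = 158.6606 kJ, non-spontaneous


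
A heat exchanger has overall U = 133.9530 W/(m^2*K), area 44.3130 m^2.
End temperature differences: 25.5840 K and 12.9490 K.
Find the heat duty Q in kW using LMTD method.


LMTD = 18.5550 K
Q = 133.9530 * 44.3130 * 18.5550 = 110139.8595 W = 110.1399 kW

110.1399 kW


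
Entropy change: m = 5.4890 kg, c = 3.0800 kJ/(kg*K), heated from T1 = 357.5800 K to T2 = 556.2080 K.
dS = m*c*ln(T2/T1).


T2/T1 = 1.5555
ln(T2/T1) = 0.4418
dS = 5.4890 * 3.0800 * 0.4418 = 7.4688 kJ/K

7.4688 kJ/K


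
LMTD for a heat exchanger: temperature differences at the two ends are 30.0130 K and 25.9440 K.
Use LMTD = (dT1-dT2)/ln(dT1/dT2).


dT1/dT2 = 1.1568
ln(dT1/dT2) = 0.1457
LMTD = 4.0690 / 0.1457 = 27.9291 K

27.9291 K


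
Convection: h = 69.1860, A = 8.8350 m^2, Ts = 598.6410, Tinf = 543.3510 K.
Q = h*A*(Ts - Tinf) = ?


dT = 55.2900 K
Q = 69.1860 * 8.8350 * 55.2900 = 33796.4720 W

33796.4720 W


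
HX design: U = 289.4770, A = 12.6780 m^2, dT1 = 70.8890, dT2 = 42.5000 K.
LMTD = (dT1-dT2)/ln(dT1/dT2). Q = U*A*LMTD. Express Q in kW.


LMTD = 55.4894 K
Q = 289.4770 * 12.6780 * 55.4894 = 203645.5218 W = 203.6455 kW

203.6455 kW


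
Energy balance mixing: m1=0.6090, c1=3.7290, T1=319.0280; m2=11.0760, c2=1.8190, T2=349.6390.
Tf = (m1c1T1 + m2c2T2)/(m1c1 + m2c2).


num = 7768.7624
den = 22.4182
Tf = 346.5381 K

346.5381 K


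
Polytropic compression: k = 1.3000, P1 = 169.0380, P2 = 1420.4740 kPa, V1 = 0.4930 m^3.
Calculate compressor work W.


(k-1)/k = 0.2308
(P2/P1)^exp = 1.6343
W = 4.3333 * 169.0380 * 0.4930 * (1.6343 - 1) = 229.0629 kJ

229.0629 kJ


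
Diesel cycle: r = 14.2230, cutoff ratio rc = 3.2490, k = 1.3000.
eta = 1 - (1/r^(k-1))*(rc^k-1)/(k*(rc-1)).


r^(k-1) = 2.2177
rc^k = 4.6267
eta = 0.4406 = 44.0647%

44.0647%


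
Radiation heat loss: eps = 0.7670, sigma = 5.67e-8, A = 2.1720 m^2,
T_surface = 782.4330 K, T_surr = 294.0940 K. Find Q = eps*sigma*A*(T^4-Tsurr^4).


T^4 = 3.7479e+11
Tsurr^4 = 7.4807e+09
Q = 0.7670 * 5.67e-8 * 2.1720 * 3.6731e+11 = 34695.3101 W

34695.3101 W


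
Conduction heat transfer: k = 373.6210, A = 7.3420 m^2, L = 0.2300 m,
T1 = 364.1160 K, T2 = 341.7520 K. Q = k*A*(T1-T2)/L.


dT = 22.3640 K
Q = 373.6210 * 7.3420 * 22.3640 / 0.2300 = 266727.2002 W

266727.2002 W


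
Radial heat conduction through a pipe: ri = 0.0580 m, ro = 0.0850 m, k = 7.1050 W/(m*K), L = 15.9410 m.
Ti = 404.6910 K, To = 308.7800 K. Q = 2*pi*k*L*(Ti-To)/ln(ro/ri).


dT = 95.9110 K
ln(ro/ri) = 0.3822
Q = 2*pi*7.1050*15.9410*95.9110 / 0.3822 = 178577.9689 W

178577.9689 W


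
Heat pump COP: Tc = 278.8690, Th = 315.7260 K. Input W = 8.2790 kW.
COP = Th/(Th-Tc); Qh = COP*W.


COP = 315.7260 / 36.8570 = 8.5662
Qh = 8.5662 * 8.2790 = 70.9199 kW

COP = 8.5662, Qh = 70.9199 kW


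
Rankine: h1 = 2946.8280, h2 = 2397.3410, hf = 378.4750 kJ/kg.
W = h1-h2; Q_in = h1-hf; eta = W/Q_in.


W = 549.4870 kJ/kg
Q_in = 2568.3530 kJ/kg
eta = 0.2139 = 21.3945%

eta = 21.3945%


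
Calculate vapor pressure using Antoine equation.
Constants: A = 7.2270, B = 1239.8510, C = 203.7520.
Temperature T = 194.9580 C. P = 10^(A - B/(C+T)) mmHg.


C+T = 398.7100
B/(C+T) = 3.1097
log10(P) = 7.2270 - 3.1097 = 4.1173
P = 10^4.1173 = 13102.1890 mmHg

13102.1890 mmHg


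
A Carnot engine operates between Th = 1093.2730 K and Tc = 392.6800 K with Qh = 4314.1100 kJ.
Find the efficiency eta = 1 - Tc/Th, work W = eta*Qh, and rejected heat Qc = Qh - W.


eta = 1 - 392.6800/1093.2730 = 0.6408
W = 0.6408 * 4314.1100 = 2764.5751 kJ
Qc = 4314.1100 - 2764.5751 = 1549.5349 kJ

eta = 64.0822%, W = 2764.5751 kJ, Qc = 1549.5349 kJ


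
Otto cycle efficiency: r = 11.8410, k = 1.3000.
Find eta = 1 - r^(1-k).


r^(k-1) = 2.0990
eta = 1 - 1/2.0990 = 0.5236 = 52.3587%

52.3587%


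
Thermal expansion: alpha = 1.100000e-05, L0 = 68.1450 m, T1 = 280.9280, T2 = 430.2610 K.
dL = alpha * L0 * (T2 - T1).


dT = 149.3330 K
dL = 1.100000e-05 * 68.1450 * 149.3330 = 0.111939 m
L_final = 68.256939 m

dL = 0.111939 m


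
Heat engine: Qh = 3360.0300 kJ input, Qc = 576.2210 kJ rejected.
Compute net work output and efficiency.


W = 3360.0300 - 576.2210 = 2783.8090 kJ
eta = 2783.8090 / 3360.0300 = 0.8285 = 82.8507%

W = 2783.8090 kJ, eta = 82.8507%


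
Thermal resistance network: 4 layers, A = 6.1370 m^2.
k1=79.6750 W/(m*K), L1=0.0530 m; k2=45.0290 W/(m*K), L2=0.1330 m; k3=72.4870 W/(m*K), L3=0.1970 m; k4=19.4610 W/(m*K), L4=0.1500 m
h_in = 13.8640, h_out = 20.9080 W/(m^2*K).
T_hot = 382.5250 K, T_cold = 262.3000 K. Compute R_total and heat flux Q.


R_conv_in = 1/(13.8640*6.1370) = 0.0118
R_1 = 0.0530/(79.6750*6.1370) = 0.0001
R_2 = 0.1330/(45.0290*6.1370) = 0.0005
R_3 = 0.1970/(72.4870*6.1370) = 0.0004
R_4 = 0.1500/(19.4610*6.1370) = 0.0013
R_conv_out = 1/(20.9080*6.1370) = 0.0078
R_total = 0.0218 K/W
Q = 120.2250 / 0.0218 = 5506.0375 W

R_total = 0.0218 K/W, Q = 5506.0375 W


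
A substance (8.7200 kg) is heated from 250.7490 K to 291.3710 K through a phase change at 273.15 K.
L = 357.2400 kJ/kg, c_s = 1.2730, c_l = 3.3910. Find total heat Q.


Q1 (sensible, solid) = 8.7200 * 1.2730 * 22.4010 = 248.6636 kJ
Q2 (latent) = 8.7200 * 357.2400 = 3115.1328 kJ
Q3 (sensible, liquid) = 8.7200 * 3.3910 * 18.2210 = 538.7862 kJ
Q_total = 3902.5827 kJ

3902.5827 kJ


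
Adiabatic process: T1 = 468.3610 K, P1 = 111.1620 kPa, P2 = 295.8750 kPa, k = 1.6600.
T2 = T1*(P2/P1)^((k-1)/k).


(k-1)/k = 0.3976
(P2/P1)^exp = 1.4758
T2 = 468.3610 * 1.4758 = 691.2212 K

691.2212 K


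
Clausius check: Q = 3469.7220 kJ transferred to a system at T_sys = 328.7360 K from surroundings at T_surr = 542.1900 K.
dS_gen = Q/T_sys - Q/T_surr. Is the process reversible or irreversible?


dS_sys = 3469.7220/328.7360 = 10.5547 kJ/K
dS_surr = -3469.7220/542.1900 = -6.3995 kJ/K
dS_gen = 10.5547 - 6.3995 = 4.1553 kJ/K (irreversible)

dS_gen = 4.1553 kJ/K, irreversible


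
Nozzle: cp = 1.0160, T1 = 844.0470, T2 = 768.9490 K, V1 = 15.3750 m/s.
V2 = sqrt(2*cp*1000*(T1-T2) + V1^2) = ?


dT = 75.0980 K
2*cp*1000*dT = 152599.1360
V1^2 = 236.3906
V2 = sqrt(152835.5266) = 390.9418 m/s

390.9418 m/s


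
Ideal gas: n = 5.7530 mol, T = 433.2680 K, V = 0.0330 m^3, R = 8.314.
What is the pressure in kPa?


P = nRT/V = 5.7530 * 8.314 * 433.2680 / 0.0330
= 20723.3999 / 0.0330 = 627981.8165 Pa = 627.9818 kPa

627.9818 kPa


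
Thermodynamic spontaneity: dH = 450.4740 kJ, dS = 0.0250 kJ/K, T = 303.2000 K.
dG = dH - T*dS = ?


T*dS = 303.2000 * 0.0250 = 7.5800 kJ
dG = 450.4740 - 7.5800 = 442.8940 kJ (non-spontaneous)

dG = 442.8940 kJ, non-spontaneous


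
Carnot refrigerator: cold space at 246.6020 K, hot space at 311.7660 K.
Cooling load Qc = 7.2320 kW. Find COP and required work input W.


COP = 246.6020 / 65.1640 = 3.7843
W = 7.2320 / 3.7843 = 1.9110 kW

COP = 3.7843, W = 1.9110 kW


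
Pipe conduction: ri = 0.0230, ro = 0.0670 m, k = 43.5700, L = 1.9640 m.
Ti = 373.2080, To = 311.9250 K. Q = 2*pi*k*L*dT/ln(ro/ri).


dT = 61.2830 K
ln(ro/ri) = 1.0692
Q = 2*pi*43.5700*1.9640*61.2830 / 1.0692 = 30817.0191 W

30817.0191 W


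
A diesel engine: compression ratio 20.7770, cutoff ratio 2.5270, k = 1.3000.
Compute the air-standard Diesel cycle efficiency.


r^(k-1) = 2.4847
rc^k = 3.3372
eta = 0.5261 = 52.6145%

52.6145%


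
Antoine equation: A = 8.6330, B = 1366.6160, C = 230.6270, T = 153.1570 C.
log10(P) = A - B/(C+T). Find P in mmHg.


C+T = 383.7840
B/(C+T) = 3.5609
log10(P) = 8.6330 - 3.5609 = 5.0721
P = 10^5.0721 = 118059.5602 mmHg

118059.5602 mmHg


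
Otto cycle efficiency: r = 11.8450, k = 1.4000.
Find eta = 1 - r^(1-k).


r^(k-1) = 2.6879
eta = 1 - 1/2.6879 = 0.6280 = 62.7963%

62.7963%


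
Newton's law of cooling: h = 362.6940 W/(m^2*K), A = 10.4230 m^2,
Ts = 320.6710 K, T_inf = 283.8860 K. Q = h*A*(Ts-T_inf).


dT = 36.7850 K
Q = 362.6940 * 10.4230 * 36.7850 = 139060.5265 W

139060.5265 W


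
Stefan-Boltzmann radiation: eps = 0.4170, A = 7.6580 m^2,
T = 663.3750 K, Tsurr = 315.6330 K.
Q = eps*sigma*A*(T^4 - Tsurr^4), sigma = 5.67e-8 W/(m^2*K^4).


T^4 = 1.9366e+11
Tsurr^4 = 9.9250e+09
Q = 0.4170 * 5.67e-8 * 7.6580 * 1.8373e+11 = 33267.6944 W

33267.6944 W


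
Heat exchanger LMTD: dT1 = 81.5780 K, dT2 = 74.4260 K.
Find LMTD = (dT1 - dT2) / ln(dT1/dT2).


dT1/dT2 = 1.0961
ln(dT1/dT2) = 0.0918
LMTD = 7.1520 / 0.0918 = 77.9473 K

77.9473 K


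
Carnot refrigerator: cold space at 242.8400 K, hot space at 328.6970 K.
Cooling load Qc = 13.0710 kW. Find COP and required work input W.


COP = 242.8400 / 85.8570 = 2.8284
W = 13.0710 / 2.8284 = 4.6213 kW

COP = 2.8284, W = 4.6213 kW


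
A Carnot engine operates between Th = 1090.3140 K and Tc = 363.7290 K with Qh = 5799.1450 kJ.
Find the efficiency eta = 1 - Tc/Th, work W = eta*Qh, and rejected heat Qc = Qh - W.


eta = 1 - 363.7290/1090.3140 = 0.6664
W = 0.6664 * 5799.1450 = 3864.5489 kJ
Qc = 5799.1450 - 3864.5489 = 1934.5961 kJ

eta = 66.6400%, W = 3864.5489 kJ, Qc = 1934.5961 kJ


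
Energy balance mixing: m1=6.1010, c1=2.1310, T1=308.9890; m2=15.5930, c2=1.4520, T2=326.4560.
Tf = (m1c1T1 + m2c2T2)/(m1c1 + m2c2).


num = 11408.5394
den = 35.6423
Tf = 320.0846 K

320.0846 K


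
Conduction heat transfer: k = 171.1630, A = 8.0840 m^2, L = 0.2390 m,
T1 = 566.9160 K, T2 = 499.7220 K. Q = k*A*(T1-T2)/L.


dT = 67.1940 K
Q = 171.1630 * 8.0840 * 67.1940 / 0.2390 = 389017.1867 W

389017.1867 W


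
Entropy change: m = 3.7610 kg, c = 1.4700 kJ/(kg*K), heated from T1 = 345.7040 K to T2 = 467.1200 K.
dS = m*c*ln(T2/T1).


T2/T1 = 1.3512
ln(T2/T1) = 0.3010
dS = 3.7610 * 1.4700 * 0.3010 = 1.6641 kJ/K

1.6641 kJ/K


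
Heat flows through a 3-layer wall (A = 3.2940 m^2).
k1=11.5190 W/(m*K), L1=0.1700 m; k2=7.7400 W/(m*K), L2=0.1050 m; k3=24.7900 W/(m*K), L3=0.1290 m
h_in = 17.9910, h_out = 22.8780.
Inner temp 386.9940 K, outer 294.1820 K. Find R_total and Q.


R_conv_in = 1/(17.9910*3.2940) = 0.0169
R_1 = 0.1700/(11.5190*3.2940) = 0.0045
R_2 = 0.1050/(7.7400*3.2940) = 0.0041
R_3 = 0.1290/(24.7900*3.2940) = 0.0016
R_conv_out = 1/(22.8780*3.2940) = 0.0133
R_total = 0.0403 K/W
Q = 92.8120 / 0.0403 = 2301.7600 W

R_total = 0.0403 K/W, Q = 2301.7600 W


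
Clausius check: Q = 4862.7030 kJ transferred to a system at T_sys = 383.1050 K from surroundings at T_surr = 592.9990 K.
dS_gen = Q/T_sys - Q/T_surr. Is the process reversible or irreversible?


dS_sys = 4862.7030/383.1050 = 12.6929 kJ/K
dS_surr = -4862.7030/592.9990 = -8.2002 kJ/K
dS_gen = 12.6929 - 8.2002 = 4.4927 kJ/K (irreversible)

dS_gen = 4.4927 kJ/K, irreversible


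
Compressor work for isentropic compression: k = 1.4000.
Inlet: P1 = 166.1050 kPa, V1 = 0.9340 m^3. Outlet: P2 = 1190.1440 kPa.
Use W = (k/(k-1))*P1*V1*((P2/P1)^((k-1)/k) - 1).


(k-1)/k = 0.2857
(P2/P1)^exp = 1.7553
W = 3.5000 * 166.1050 * 0.9340 * (1.7553 - 1) = 410.1177 kJ

410.1177 kJ


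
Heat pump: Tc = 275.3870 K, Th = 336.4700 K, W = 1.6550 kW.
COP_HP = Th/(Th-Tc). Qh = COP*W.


COP = 336.4700 / 61.0830 = 5.5084
Qh = 5.5084 * 1.6550 = 9.1164 kW

COP = 5.5084, Qh = 9.1164 kW


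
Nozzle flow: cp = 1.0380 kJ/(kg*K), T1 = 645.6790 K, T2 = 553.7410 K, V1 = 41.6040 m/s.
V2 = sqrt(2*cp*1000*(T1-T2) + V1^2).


dT = 91.9380 K
2*cp*1000*dT = 190863.2880
V1^2 = 1730.8928
V2 = sqrt(192594.1808) = 438.8555 m/s

438.8555 m/s


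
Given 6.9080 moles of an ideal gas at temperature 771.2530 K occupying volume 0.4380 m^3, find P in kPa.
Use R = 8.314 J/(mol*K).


P = nRT/V = 6.9080 * 8.314 * 771.2530 / 0.4380
= 44295.4599 / 0.4380 = 101131.1871 Pa = 101.1312 kPa

101.1312 kPa


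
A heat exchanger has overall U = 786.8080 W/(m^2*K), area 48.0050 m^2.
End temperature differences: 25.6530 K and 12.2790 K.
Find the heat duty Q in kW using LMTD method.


LMTD = 18.1522 K
Q = 786.8080 * 48.0050 * 18.1522 = 685621.7778 W = 685.6218 kW

685.6218 kW


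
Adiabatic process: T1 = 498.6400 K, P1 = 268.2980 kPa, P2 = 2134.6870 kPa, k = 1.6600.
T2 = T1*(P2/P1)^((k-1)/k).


(k-1)/k = 0.3976
(P2/P1)^exp = 2.2810
T2 = 498.6400 * 2.2810 = 1137.3743 K

1137.3743 K


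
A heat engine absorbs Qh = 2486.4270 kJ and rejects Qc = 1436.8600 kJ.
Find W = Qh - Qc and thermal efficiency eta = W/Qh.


W = 2486.4270 - 1436.8600 = 1049.5670 kJ
eta = 1049.5670 / 2486.4270 = 0.4221 = 42.2119%

W = 1049.5670 kJ, eta = 42.2119%


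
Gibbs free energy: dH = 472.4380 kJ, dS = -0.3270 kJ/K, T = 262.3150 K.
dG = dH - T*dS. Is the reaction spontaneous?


T*dS = 262.3150 * -0.3270 = -85.7770 kJ
dG = 472.4380 + 85.7770 = 558.2150 kJ (non-spontaneous)

dG = 558.2150 kJ, non-spontaneous


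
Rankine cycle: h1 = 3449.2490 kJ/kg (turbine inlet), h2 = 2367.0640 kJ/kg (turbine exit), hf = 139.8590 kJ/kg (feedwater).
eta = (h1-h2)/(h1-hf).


W = 1082.1850 kJ/kg
Q_in = 3309.3900 kJ/kg
eta = 0.3270 = 32.7004%

eta = 32.7004%


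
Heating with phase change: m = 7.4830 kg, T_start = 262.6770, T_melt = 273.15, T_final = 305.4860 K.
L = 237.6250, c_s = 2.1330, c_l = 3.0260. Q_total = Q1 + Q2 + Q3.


Q1 (sensible, solid) = 7.4830 * 2.1330 * 10.4730 = 167.1621 kJ
Q2 (latent) = 7.4830 * 237.6250 = 1778.1479 kJ
Q3 (sensible, liquid) = 7.4830 * 3.0260 * 32.3360 = 732.2021 kJ
Q_total = 2677.5120 kJ

2677.5120 kJ


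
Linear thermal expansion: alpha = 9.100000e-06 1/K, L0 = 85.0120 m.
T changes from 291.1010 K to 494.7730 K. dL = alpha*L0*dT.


dT = 203.6720 K
dL = 9.100000e-06 * 85.0120 * 203.6720 = 0.157563 m
L_final = 85.169563 m

dL = 0.157563 m


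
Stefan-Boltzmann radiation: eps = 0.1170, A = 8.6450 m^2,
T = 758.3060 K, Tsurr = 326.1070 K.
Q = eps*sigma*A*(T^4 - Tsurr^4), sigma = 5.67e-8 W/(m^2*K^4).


T^4 = 3.3066e+11
Tsurr^4 = 1.1309e+10
Q = 0.1170 * 5.67e-8 * 8.6450 * 3.1935e+11 = 18314.6152 W

18314.6152 W


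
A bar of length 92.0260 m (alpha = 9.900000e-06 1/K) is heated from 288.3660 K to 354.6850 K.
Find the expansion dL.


dT = 66.3190 K
dL = 9.900000e-06 * 92.0260 * 66.3190 = 0.060420 m
L_final = 92.086420 m

dL = 0.060420 m


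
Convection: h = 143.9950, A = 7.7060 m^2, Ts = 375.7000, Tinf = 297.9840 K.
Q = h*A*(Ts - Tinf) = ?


dT = 77.7160 K
Q = 143.9950 * 7.7060 * 77.7160 = 86235.6530 W

86235.6530 W
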